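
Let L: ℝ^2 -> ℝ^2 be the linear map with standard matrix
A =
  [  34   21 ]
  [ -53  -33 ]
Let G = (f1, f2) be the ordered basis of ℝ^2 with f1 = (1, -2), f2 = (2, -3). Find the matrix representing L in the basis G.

Let P have columns f1, f2. Then [L]_G = P^(-1) A P.
Here det P = 1, so P^(-1) is integer; computing A P first and then P^(-1)(A P) gives [[-2, -1], [-3, 3]].

[[-2, -1], [-3, 3]]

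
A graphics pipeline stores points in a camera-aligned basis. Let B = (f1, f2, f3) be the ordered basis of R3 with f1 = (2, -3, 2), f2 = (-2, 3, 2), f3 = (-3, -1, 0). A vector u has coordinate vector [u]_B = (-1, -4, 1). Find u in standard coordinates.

(3, -10, -10)

By definition u = -f1 - 4f2 + f3.
Summing componentwise gives (3, -10, -10).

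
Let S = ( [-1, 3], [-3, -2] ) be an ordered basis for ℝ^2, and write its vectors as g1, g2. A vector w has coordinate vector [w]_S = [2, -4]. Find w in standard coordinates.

w = M [w]_S, where M has columns g1, g2.
Carrying out the matrix-vector product, w = [10, 14].

[10, 14]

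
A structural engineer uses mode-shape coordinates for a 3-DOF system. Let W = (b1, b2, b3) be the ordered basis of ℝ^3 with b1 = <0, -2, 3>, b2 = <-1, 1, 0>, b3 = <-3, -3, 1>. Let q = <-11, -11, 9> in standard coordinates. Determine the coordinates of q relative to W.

Write q = c_1 b1 + ... + c_3 b3 and solve for the c_i.
Row-reducing the augmented matrix [M | q] gives c = (2, 2, 3).
Check: 2b1 + 2b2 + 3b3 = <-11, -11, 9>.

<2, 2, 3>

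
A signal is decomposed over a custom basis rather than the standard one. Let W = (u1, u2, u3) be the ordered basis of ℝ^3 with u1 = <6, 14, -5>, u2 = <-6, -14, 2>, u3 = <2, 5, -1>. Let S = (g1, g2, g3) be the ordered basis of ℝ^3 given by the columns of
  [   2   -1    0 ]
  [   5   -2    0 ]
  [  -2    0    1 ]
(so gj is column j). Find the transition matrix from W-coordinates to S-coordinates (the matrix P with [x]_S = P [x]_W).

[[2, -2, 1], [-2, 2, 0], [-1, -2, 1]]

Let M have columns uj and N have columns gj. Then for every x, N [x]_S = x = M [x]_W, so P = N^(-1) M.
Since det N = 1, N^(-1) has integer entries; multiplying gives P = [[2, -2, 1], [-2, 2, 0], [-1, -2, 1]].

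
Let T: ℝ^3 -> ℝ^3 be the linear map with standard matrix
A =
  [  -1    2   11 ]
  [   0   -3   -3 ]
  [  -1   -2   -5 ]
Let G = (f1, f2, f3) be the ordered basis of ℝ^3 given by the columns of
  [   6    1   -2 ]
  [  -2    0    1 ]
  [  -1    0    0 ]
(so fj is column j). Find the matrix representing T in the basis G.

The j-th column of [T]_G is [T(fj)]_G.
T(f1) = A f1 = <-21, 9, 3> = -3f1 + 3f2 + 3f3, so column 1 is <-3, 3, 3>.
Repeating for f2, f3 and assembling the columns gives [[-3, 1, 0], [3, -3, -2], [3, 2, -3]].

[[-3, 1, 0], [3, -3, -2], [3, 2, -3]]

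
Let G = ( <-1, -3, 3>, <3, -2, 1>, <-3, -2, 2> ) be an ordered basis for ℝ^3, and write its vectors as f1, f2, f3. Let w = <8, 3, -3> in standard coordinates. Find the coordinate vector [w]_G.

[w]_G is the unique c with M c = w, where M has columns f1, ..., f3.
Solving this 3x3 system gives c = (1, 0, -3).
Check: f1 + 0·f2 - 3f3 = <8, 3, -3>.

<1, 0, -3>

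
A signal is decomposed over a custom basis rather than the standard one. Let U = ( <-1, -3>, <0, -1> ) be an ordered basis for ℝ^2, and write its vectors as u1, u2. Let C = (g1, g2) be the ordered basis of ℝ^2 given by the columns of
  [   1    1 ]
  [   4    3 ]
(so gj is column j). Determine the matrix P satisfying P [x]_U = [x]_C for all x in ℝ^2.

[[0, -1], [-1, 1]]

Column j of P is [uj]_C, since P maps U-coordinates to C-coordinates.
Expressing u1 in C: u1 = 0·g1 - g2, so column 1 of P is <0, -1>.
Doing the same for each uj gives P = [[0, -1], [-1, 1]].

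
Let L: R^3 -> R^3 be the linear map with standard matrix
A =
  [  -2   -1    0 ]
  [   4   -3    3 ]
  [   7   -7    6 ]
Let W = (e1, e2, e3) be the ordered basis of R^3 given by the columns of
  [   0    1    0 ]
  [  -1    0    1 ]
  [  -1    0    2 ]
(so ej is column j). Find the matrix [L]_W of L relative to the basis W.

[[1, -1, -1], [1, -2, -1], [1, 3, 2]]

Let P have columns e1, ..., e3. Then [L]_W = P^(-1) A P.
Here det P = 1, so P^(-1) is integer; computing A P first and then P^(-1)(A P) gives [[1, -1, -1], [1, -2, -1], [1, 3, 2]].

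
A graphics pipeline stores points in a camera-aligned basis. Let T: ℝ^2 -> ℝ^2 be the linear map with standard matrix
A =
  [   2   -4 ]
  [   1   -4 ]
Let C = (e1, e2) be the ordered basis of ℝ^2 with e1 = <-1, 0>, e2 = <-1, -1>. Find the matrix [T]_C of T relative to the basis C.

The j-th column of [T]_C is [T(ej)]_C.
T(e1) = A e1 = <-2, -1> = e1 + e2, so column 1 is <1, 1>.
Repeating for e2 and assembling the columns gives [[1, 1], [1, -3]].

[[1, 1], [1, -3]]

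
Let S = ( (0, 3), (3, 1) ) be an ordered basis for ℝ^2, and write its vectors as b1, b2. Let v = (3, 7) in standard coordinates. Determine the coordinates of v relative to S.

(2, 1)

[v]_S is the unique c with M c = v, where M has columns b1, b2.
System: 0c_1 + 3c_2 = 3, 3c_1 + c_2 = 7; solving gives c_1 = 2, c_2 = 1.
Check: 2b1 + b2 = (3, 7).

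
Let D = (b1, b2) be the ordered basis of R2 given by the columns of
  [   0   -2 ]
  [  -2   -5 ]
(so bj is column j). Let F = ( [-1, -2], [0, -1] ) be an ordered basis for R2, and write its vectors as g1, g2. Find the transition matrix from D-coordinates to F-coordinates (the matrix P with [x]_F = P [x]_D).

Take x = bj: its D-coordinates are the j-th standard unit vector, so P e_j — column j of P — equals [bj]_F.
b1 = 0·g1 + 2g2, giving column 1 = [0, 2]; repeating for each j gives P = [[0, 2], [2, 1]].

[[0, 2], [2, 1]]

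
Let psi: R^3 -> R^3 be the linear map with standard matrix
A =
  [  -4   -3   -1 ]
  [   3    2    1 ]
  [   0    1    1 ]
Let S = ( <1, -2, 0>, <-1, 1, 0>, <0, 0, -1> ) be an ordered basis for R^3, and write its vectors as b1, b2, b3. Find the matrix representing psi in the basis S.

The j-th column of [psi]_S is [psi(bj)]_S.
psi(b1) = A b1 = <2, -1, -2> = -b1 - 3b2 + 2b3, so column 1 is <-1, -3, 2>.
Repeating for b2, b3 and assembling the columns gives [[-1, 0, 0], [-3, -1, -1], [2, -1, 1]].

[[-1, 0, 0], [-3, -1, -1], [2, -1, 1]]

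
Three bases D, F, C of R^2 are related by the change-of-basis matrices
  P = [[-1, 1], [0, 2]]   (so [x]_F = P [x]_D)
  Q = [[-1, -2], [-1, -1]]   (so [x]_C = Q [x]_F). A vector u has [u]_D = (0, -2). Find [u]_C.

First [u]_F = P [u]_D = (-2, -4).
Then [u]_C = Q [u]_F = (10, 6).

(10, 6)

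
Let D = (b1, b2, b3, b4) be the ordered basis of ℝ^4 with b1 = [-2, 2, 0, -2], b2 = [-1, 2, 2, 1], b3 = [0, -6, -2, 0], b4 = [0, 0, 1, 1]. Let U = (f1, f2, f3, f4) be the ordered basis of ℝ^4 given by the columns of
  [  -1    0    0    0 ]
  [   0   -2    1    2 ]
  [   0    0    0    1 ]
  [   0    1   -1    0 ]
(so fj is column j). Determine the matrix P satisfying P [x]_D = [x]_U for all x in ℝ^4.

[[2, 1, 0, 0], [0, 1, 2, 1], [2, 0, 2, 0], [0, 2, -2, 1]]

Column j of P is [bj]_U, since P maps D-coordinates to U-coordinates.
Expressing b1 in U: b1 = 2f1 + 0·f2 + 2f3 + 0·f4, so column 1 of P is [2, 0, 2, 0].
Doing the same for each bj gives P = [[2, 1, 0, 0], [0, 1, 2, 1], [2, 0, 2, 0], [0, 2, -2, 1]].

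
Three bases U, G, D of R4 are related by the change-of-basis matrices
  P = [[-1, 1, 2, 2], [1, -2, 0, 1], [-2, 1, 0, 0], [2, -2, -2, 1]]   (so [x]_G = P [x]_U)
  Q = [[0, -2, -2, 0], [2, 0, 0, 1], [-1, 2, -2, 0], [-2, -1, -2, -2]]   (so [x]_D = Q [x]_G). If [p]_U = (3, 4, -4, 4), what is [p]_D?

(6, 12, 1, -17)

Composing the changes, [p]_D = Q P [p]_U.
Q P = [[2, 2, 0, -2], [0, 0, 2, 5], [7, -7, -2, 0], [1, 2, 0, -7]]; applying this to (3, 4, -4, 4) gives (6, 12, 1, -17).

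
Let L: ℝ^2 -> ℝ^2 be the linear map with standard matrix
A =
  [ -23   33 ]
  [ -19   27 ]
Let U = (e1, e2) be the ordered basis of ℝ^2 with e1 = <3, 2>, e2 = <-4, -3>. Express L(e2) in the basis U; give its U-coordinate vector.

Compute L(e2) = A e2 = <-7, -5> in standard coordinates.
Then write this in U-coordinates: solve for y in y_1 e1 + y_2 e2 = <-7, -5>.
This gives y = <-1, 1>, which is column 2 of [L]_U.

<-1, 1>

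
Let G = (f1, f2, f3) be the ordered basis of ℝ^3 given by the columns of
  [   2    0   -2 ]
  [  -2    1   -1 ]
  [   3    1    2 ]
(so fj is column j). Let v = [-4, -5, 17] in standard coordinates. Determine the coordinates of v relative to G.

[v]_G is the unique c with M c = v, where M has columns f1, ..., f3.
Gaussian elimination on [M | v] yields c = (2, 3, 4).
Check: 2f1 + 3f2 + 4f3 = [-4, -5, 17].

[2, 3, 4]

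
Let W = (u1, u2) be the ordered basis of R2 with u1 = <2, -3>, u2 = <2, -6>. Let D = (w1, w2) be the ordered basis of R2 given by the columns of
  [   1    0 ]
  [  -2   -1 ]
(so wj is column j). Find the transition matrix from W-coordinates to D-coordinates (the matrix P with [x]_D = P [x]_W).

Let M have columns uj and N have columns wj. Then for every x, N [x]_D = x = M [x]_W, so P = N^(-1) M.
Since det N = -1, N^(-1) has integer entries; multiplying gives P = [[2, 2], [-1, 2]].

[[2, 2], [-1, 2]]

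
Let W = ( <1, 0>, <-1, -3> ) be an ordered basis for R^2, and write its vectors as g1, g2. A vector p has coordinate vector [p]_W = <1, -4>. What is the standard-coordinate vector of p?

<5, 12>

By definition p = g1 - 4g2.
Summing componentwise gives <5, 12>.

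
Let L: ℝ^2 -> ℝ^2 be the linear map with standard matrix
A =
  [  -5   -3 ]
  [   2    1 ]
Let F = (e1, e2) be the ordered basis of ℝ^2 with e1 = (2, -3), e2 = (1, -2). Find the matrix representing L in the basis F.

Let P have columns e1, e2. Then [L]_F = P^(-1) A P.
Here det P = -1, so P^(-1) is integer; computing A P first and then P^(-1)(A P) gives [[-1, 2], [1, -3]].

[[-1, 2], [1, -3]]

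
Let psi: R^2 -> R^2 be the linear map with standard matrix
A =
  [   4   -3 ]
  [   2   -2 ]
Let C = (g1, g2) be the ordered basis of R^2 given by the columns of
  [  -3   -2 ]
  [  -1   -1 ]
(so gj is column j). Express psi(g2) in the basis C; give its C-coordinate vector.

Compute psi(g2) = A g2 = [-5, -2] in standard coordinates.
Then write this in C-coordinates: solve for y in y_1 g1 + y_2 g2 = [-5, -2].
This gives y = [1, 1], which is column 2 of [psi]_C.

[1, 1]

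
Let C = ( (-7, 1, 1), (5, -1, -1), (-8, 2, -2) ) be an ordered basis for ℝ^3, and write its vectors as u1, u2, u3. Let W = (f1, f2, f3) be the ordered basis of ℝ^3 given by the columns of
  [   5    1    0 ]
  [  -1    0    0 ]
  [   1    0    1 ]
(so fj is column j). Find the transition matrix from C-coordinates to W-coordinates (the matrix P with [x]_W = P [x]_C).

Column j of P is [uj]_W, since P maps C-coordinates to W-coordinates.
Expressing u1 in W: u1 = -f1 - 2f2 + 2f3, so column 1 of P is (-1, -2, 2).
Doing the same for each uj gives P = [[-1, 1, -2], [-2, 0, 2], [2, -2, 0]].

[[-1, 1, -2], [-2, 0, 2], [2, -2, 0]]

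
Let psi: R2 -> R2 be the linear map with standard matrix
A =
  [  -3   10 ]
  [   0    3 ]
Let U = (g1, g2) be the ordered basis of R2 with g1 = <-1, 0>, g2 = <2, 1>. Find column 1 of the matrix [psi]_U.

Compute psi(g1) = A g1 = <3, 0> in standard coordinates.
Then write this in U-coordinates: solve for y in y_1 g1 + y_2 g2 = <3, 0>.
This gives y = <-3, 0>, which is column 1 of [psi]_U.

<-3, 0>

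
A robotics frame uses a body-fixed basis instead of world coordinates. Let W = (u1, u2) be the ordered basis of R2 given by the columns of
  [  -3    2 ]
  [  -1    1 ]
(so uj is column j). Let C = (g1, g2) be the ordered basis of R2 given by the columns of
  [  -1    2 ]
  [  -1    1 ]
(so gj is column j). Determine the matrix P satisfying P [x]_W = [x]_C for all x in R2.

Take x = uj: its W-coordinates are the j-th standard unit vector, so P e_j — column j of P — equals [uj]_C.
u1 = -g1 - 2g2, giving column 1 = [-1, -2]; repeating for each j gives P = [[-1, 0], [-2, 1]].

[[-1, 0], [-2, 1]]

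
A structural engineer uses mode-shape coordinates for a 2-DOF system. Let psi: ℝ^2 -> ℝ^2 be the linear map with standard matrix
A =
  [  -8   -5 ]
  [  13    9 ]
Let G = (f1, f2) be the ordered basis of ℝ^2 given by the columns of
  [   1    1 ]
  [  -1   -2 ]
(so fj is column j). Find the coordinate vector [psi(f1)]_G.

Column 1 of [psi]_G is the G-coordinate vector of psi(f1).
In standard coordinates psi(f1) = A f1 = (-3, 4).
Converting to G: (-3, 4) = -2f1 - f2, so the coordinate vector is (-2, -1).

(-2, -1)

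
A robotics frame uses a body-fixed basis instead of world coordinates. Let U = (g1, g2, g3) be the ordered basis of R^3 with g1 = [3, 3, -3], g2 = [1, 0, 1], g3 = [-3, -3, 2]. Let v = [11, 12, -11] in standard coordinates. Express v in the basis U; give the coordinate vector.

[v]_U is the unique c with M c = v, where M has columns g1, ..., g3.
Row-reducing the augmented matrix [M | v] gives c = (2, -1, -2).
Check: 2g1 - g2 - 2g3 = [11, 12, -11].

[2, -1, -2]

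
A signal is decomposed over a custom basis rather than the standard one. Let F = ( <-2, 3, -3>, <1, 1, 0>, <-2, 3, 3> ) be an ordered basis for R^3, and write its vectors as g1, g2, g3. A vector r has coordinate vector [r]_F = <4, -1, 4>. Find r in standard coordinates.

<-17, 23, 0>

r = M [r]_F, where M has columns g1, ..., g3.
Carrying out the matrix-vector product, r = <-17, 23, 0>.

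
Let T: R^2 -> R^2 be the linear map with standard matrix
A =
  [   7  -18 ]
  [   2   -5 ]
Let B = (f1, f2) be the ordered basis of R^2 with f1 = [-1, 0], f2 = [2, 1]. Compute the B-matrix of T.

With P the matrix whose columns are f1, f2, [T]_B = P^(-1) A P.
Column by column: T(f1) = A f1 = [-7, -2]; its B-coordinates [3, -2] give column 1.
Continuing for each basis vector yields [T]_B = [[3, 2], [-2, -1]].

[[3, 2], [-2, -1]]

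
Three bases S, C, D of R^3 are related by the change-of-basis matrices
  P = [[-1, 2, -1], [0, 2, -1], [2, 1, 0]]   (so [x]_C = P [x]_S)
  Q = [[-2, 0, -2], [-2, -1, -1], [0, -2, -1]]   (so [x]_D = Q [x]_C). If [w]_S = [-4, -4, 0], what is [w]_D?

[32, 28, 28]

First [w]_C = P [w]_S = [-4, -8, -12].
Then [w]_D = Q [w]_C = [32, 28, 28].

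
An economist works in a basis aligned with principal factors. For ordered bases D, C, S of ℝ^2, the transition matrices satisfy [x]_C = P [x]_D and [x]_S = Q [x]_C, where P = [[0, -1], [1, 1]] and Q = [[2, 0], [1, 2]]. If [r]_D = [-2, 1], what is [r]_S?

[-2, -3]

Apply P to get C-coordinates [-1, -1], then Q to get S-coordinates.
The result is [r]_S = [-2, -3].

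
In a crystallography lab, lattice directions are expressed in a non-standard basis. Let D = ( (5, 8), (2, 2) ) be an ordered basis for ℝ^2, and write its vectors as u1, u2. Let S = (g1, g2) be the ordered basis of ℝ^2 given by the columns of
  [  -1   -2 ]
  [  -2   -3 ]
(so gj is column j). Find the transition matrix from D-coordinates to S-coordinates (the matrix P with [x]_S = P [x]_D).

Column j of P is [uj]_S, since P maps D-coordinates to S-coordinates.
Expressing u1 in S: u1 = -g1 - 2g2, so column 1 of P is (-1, -2).
Doing the same for each uj gives P = [[-1, 2], [-2, -2]].

[[-1, 2], [-2, -2]]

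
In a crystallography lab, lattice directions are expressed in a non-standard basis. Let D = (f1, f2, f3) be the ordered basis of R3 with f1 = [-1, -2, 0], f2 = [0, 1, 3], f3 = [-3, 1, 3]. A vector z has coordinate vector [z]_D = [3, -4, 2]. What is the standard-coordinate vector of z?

[-9, -8, -6]

z = M [z]_D, where M has columns f1, ..., f3.
Carrying out the matrix-vector product, z = [-9, -8, -6].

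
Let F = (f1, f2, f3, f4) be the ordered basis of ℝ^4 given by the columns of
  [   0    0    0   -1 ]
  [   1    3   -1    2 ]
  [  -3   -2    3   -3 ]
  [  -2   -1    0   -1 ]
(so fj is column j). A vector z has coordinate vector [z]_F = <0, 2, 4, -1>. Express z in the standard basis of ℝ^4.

<1, 0, 11, -1>

The coordinates say z = 0·f1 + 2f2 + 4f3 - f4; adding the scaled basis vectors gives <1, 0, 11, -1>.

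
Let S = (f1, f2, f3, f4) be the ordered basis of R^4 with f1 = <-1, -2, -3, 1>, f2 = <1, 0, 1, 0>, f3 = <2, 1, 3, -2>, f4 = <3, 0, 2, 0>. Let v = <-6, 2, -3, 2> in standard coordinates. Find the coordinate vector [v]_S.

We seek scalars with c_1 f1 + ... + c_4 f4 = v; equivalently solve M c = v where the columns of M are f1, ..., f4.
Gaussian elimination on [M | v] yields c = (-2, -1, -2, -1).
Check: -2f1 - f2 - 2f3 - f4 = <-6, 2, -3, 2>.

<-2, -1, -2, -1>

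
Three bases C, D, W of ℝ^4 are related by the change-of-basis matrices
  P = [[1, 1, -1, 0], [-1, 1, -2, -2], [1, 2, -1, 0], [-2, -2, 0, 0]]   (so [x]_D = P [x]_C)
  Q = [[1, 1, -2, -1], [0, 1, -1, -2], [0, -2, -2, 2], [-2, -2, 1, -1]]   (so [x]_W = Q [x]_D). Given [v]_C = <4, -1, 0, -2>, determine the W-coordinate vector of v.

First [v]_D = P [v]_C = <3, -1, 2, -6>.
Then [v]_W = Q [v]_D = <4, 9, -14, 4>.

<4, 9, -14, 4>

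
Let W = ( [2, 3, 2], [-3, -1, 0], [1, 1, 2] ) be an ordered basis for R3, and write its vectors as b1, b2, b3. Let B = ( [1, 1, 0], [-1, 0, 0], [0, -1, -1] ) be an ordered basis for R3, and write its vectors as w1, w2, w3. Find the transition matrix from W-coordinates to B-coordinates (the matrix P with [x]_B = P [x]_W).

[[1, -1, -1], [-1, 2, -2], [-2, 0, -2]]

Take x = bj: its W-coordinates are the j-th standard unit vector, so P e_j — column j of P — equals [bj]_B.
b1 = w1 - w2 - 2w3, giving column 1 = [1, -1, -2]; repeating for each j gives P = [[1, -1, -1], [-1, 2, -2], [-2, 0, -2]].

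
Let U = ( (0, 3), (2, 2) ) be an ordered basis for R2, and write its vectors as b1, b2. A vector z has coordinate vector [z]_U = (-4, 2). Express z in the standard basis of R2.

By definition z = -4b1 + 2b2.
Summing componentwise gives (4, -8).

(4, -8)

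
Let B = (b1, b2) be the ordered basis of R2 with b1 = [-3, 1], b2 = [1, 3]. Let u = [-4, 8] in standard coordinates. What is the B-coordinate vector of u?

[2, 2]

We seek scalars with c_1 b1 + c_2 b2 = u; equivalently solve M c = u where the columns of M are b1, b2.
System: -3c_1 + c_2 = -4, c_1 + 3c_2 = 8; solving gives c_1 = 2, c_2 = 2.
Check: 2b1 + 2b2 = [-4, 8].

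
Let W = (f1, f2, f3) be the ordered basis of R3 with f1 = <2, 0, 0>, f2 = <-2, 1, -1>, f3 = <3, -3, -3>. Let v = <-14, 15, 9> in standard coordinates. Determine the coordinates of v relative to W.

<2, 3, -4>

We seek scalars with c_1 f1 + ... + c_3 f3 = v; equivalently solve M c = v where the columns of M are f1, ..., f3.
Row-reducing the augmented matrix [M | v] gives c = (2, 3, -4).
Check: 2f1 + 3f2 - 4f3 = <-14, 15, 9>.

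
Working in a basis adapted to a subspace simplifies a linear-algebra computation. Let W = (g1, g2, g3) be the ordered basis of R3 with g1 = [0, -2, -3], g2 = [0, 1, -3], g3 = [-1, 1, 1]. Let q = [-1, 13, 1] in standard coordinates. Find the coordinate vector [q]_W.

Write q = c_1 g1 + ... + c_3 g3 and solve for the c_i.
Solving this 3x3 system gives c = (-4, 4, 1).
Check: -4g1 + 4g2 + g3 = [-1, 13, 1].

[-4, 4, 1]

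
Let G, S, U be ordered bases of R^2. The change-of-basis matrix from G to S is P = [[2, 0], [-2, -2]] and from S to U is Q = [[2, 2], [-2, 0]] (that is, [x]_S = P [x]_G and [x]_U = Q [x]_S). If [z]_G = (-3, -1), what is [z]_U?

First [z]_S = P [z]_G = (-6, 8).
Then [z]_U = Q [z]_S = (4, 12).

(4, 12)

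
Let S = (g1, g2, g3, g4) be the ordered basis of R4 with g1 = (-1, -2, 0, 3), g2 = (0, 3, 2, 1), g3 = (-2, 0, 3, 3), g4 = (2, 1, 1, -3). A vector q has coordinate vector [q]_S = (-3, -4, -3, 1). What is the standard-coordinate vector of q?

The coordinates say q = -3g1 - 4g2 - 3g3 + g4; adding the scaled basis vectors gives (11, -5, -16, -25).

(11, -5, -16, -25)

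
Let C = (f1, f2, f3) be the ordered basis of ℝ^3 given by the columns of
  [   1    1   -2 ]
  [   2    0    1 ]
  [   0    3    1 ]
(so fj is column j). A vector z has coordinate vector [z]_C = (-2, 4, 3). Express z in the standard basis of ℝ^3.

(-4, -1, 15)

z = M [z]_C, where M has columns f1, ..., f3.
Carrying out the matrix-vector product, z = (-4, -1, 15).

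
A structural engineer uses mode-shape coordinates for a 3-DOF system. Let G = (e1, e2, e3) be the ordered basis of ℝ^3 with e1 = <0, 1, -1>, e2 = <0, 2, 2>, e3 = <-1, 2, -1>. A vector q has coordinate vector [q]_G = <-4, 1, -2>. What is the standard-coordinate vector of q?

<2, -6, 8>

The coordinates say q = -4e1 + e2 - 2e3; adding the scaled basis vectors gives <2, -6, 8>.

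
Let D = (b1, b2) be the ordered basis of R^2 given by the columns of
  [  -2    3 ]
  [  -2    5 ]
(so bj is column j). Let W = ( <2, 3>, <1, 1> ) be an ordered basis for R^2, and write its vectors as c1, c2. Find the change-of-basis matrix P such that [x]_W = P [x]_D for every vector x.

Take x = bj: its D-coordinates are the j-th standard unit vector, so P e_j — column j of P — equals [bj]_W.
b1 = 0·c1 - 2c2, giving column 1 = <0, -2>; repeating for each j gives P = [[0, 2], [-2, -1]].

[[0, 2], [-2, -1]]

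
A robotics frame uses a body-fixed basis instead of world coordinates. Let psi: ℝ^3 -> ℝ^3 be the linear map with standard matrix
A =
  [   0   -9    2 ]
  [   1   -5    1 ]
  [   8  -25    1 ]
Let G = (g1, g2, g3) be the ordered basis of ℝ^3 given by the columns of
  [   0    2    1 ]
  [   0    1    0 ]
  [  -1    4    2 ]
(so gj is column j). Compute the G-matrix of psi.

[[-3, 3, -2], [-1, 1, 3], [0, -3, -2]]

Let P have columns g1, ..., g3. Then [psi]_G = P^(-1) A P.
Here det P = 1, so P^(-1) is integer; computing A P first and then P^(-1)(A P) gives [[-3, 3, -2], [-1, 1, 3], [0, -3, -2]].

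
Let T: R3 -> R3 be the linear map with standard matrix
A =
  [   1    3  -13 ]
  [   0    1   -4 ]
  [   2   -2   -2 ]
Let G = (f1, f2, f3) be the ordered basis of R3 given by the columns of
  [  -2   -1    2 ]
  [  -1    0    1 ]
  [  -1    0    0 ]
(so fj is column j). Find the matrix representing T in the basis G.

[[0, 2, -2], [-2, 1, -3], [3, 2, -1]]

Let P have columns f1, ..., f3. Then [T]_G = P^(-1) A P.
Here det P = 1, so P^(-1) is integer; computing A P first and then P^(-1)(A P) gives [[0, 2, -2], [-2, 1, -3], [3, 2, -1]].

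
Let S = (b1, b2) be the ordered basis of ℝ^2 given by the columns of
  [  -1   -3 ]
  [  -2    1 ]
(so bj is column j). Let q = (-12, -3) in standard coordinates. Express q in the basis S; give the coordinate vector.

Write q = c_1 b1 + c_2 b2 and solve for the c_i.
System: -c_1 - 3c_2 = -12, -2c_1 + c_2 = -3; solving gives c_1 = 3, c_2 = 3.
Check: 3b1 + 3b2 = (-12, -3).

(3, 3)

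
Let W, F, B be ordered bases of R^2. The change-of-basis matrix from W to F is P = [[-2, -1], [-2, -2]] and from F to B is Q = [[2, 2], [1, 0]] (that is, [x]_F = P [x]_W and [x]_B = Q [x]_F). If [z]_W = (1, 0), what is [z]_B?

(-8, -2)

Composing the changes, [z]_B = Q P [z]_W.
Q P = [[-8, -6], [-2, -1]]; applying this to (1, 0) gives (-8, -2).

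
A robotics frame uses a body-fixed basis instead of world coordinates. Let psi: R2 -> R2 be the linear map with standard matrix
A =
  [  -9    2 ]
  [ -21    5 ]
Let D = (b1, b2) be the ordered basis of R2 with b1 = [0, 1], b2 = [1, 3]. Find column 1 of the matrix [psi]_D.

[-1, 2]

Compute psi(b1) = A b1 = [2, 5] in standard coordinates.
Then write this in D-coordinates: solve for y in y_1 b1 + y_2 b2 = [2, 5].
This gives y = [-1, 2], which is column 1 of [psi]_D.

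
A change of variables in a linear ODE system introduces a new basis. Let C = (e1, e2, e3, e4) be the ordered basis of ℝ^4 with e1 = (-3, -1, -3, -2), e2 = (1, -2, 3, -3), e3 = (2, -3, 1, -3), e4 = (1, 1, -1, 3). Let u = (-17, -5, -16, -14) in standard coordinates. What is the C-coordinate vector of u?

(4, -3, 1, -4)

We seek scalars with c_1 e1 + ... + c_4 e4 = u; equivalently solve M c = u where the columns of M are e1, ..., e4.
Row-reducing the augmented matrix [M | u] gives c = (4, -3, 1, -4).
Check: 4e1 - 3e2 + e3 - 4e4 = (-17, -5, -16, -14).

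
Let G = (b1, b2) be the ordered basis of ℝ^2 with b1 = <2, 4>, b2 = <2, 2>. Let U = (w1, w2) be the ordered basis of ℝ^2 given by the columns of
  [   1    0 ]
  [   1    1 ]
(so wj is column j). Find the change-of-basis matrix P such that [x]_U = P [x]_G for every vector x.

[[2, 2], [2, 0]]

Let M have columns bj and N have columns wj. Then for every x, N [x]_U = x = M [x]_G, so P = N^(-1) M.
Since det N = 1, N^(-1) has integer entries; multiplying gives P = [[2, 2], [2, 0]].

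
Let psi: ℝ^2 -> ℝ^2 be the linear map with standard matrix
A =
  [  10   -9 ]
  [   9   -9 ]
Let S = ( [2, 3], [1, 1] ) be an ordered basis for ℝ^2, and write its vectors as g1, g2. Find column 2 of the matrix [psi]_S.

Compute psi(g2) = A g2 = [1, 0] in standard coordinates.
Then write this in S-coordinates: solve for y in y_1 g1 + y_2 g2 = [1, 0].
This gives y = [-1, 3], which is column 2 of [psi]_S.

[-1, 3]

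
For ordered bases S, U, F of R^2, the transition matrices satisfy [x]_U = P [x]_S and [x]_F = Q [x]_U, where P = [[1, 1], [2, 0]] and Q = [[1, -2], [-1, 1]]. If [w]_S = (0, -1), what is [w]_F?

Apply P to get U-coordinates (-1, 0), then Q to get F-coordinates.
The result is [w]_F = (-1, 1).

(-1, 1)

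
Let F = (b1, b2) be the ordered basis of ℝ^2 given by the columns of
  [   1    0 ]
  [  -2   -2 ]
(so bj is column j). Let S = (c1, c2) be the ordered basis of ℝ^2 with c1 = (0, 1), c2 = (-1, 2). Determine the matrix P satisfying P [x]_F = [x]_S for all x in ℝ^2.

[[0, -2], [-1, 0]]

Column j of P is [bj]_S, since P maps F-coordinates to S-coordinates.
Expressing b1 in S: b1 = 0·c1 - c2, so column 1 of P is (0, -1).
Doing the same for each bj gives P = [[0, -2], [-1, 0]].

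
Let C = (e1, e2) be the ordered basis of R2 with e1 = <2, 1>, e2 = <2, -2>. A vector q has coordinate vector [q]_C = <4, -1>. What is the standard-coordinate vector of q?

<6, 6>

The coordinates say q = 4e1 - e2; adding the scaled basis vectors gives <6, 6>.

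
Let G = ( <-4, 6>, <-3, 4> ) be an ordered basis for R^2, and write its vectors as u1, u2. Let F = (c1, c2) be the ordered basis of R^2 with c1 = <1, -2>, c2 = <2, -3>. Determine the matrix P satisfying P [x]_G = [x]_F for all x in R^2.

Column j of P is [uj]_F, since P maps G-coordinates to F-coordinates.
Expressing u1 in F: u1 = 0·c1 - 2c2, so column 1 of P is <0, -2>.
Doing the same for each uj gives P = [[0, 1], [-2, -2]].

[[0, 1], [-2, -2]]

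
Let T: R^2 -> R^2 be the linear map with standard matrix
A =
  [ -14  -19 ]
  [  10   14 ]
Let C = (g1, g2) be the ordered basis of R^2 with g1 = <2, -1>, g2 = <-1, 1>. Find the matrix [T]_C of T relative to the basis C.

The j-th column of [T]_C is [T(gj)]_C.
T(g1) = A g1 = <-9, 6> = -3g1 + 3g2, so column 1 is <-3, 3>.
Repeating for g2 and assembling the columns gives [[-3, -1], [3, 3]].

[[-3, -1], [3, 3]]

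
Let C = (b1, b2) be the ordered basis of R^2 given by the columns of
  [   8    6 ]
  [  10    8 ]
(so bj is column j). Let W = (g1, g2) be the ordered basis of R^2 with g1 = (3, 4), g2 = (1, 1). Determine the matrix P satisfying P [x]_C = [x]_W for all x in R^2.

Column j of P is [bj]_W, since P maps C-coordinates to W-coordinates.
Expressing b1 in W: b1 = 2g1 + 2g2, so column 1 of P is (2, 2).
Doing the same for each bj gives P = [[2, 2], [2, 0]].

[[2, 2], [2, 0]]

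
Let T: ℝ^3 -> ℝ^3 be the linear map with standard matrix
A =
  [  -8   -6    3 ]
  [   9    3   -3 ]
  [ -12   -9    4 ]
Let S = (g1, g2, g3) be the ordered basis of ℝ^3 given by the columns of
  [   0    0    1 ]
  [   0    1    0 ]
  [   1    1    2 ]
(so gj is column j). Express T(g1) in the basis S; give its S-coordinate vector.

<1, -3, 3>

Column 1 of [T]_S is the S-coordinate vector of T(g1).
In standard coordinates T(g1) = A g1 = <3, -3, 4>.
Converting to S: <3, -3, 4> = g1 - 3g2 + 3g3, so the coordinate vector is <1, -3, 3>.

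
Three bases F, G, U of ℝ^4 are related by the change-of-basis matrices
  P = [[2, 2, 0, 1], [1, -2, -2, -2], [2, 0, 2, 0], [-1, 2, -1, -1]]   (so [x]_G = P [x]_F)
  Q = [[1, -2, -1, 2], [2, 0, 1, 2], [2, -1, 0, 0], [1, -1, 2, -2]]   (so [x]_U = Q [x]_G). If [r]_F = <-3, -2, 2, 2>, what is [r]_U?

<-2, -28, -9, 5>

Composing the changes, [r]_U = Q P [r]_F.
Q P = [[-4, 10, 0, 3], [4, 8, 0, 0], [3, 6, 2, 4], [7, 0, 8, 5]]; applying this to <-3, -2, 2, 2> gives <-2, -28, -9, 5>.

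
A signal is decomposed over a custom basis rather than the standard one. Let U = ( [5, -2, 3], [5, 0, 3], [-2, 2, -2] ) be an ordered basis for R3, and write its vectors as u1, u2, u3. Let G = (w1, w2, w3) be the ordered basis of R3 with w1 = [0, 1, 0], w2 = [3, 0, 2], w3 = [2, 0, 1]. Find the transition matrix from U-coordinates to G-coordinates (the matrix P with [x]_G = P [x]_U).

[[-2, 0, 2], [1, 1, -2], [1, 1, 2]]

Take x = uj: its U-coordinates are the j-th standard unit vector, so P e_j — column j of P — equals [uj]_G.
u1 = -2w1 + w2 + w3, giving column 1 = [-2, 1, 1]; repeating for each j gives P = [[-2, 0, 2], [1, 1, -2], [1, 1, 2]].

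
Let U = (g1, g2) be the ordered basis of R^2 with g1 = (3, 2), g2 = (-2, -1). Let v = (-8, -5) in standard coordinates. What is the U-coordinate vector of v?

We seek scalars with c_1 g1 + c_2 g2 = v; equivalently solve M c = v where the columns of M are g1, g2.
System: 3c_1 - 2c_2 = -8, 2c_1 - c_2 = -5; solving gives c_1 = -2, c_2 = 1.
Check: -2g1 + g2 = (-8, -5).

(-2, 1)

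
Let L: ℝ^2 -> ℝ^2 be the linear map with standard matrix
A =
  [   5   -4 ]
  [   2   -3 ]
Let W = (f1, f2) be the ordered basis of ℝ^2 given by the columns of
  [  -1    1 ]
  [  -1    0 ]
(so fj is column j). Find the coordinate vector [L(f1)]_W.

[-1, -2]

Column 1 of [L]_W is the W-coordinate vector of L(f1).
In standard coordinates L(f1) = A f1 = [-1, 1].
Converting to W: [-1, 1] = -f1 - 2f2, so the coordinate vector is [-1, -2].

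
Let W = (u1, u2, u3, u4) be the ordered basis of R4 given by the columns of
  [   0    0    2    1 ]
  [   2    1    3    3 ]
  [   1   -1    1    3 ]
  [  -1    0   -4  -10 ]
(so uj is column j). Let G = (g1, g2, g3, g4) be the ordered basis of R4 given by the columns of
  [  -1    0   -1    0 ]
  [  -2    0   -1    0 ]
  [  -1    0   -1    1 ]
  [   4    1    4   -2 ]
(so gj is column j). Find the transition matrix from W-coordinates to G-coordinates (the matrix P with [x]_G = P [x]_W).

[[-2, -1, -1, -2], [1, -2, 2, -2], [2, 1, -1, 1], [1, -1, -1, 2]]

Let M have columns uj and N have columns gj. Then for every x, N [x]_G = x = M [x]_W, so P = N^(-1) M.
Since det N = -1, N^(-1) has integer entries; multiplying gives P = [[-2, -1, -1, -2], [1, -2, 2, -2], [2, 1, -1, 1], [1, -1, -1, 2]].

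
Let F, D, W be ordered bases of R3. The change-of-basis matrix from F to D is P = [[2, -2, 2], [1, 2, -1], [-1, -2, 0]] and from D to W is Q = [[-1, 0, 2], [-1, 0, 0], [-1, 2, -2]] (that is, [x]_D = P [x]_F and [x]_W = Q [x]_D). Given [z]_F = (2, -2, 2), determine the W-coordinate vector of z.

First [z]_D = P [z]_F = (12, -4, 2).
Then [z]_W = Q [z]_D = (-8, -12, -24).

(-8, -12, -24)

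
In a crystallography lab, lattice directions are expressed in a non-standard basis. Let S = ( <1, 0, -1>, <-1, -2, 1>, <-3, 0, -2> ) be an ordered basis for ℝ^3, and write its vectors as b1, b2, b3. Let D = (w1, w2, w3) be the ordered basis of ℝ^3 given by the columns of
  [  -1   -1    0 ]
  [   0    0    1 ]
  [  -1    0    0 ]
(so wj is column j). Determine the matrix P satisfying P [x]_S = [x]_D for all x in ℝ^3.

[[1, -1, 2], [-2, 2, 1], [0, -2, 0]]

Column j of P is [bj]_D, since P maps S-coordinates to D-coordinates.
Expressing b1 in D: b1 = w1 - 2w2 + 0·w3, so column 1 of P is <1, -2, 0>.
Doing the same for each bj gives P = [[1, -1, 2], [-2, 2, 1], [0, -2, 0]].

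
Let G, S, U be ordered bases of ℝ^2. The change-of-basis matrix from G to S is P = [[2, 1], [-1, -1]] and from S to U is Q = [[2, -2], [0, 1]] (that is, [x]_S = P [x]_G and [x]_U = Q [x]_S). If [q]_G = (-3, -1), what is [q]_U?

First [q]_S = P [q]_G = (-7, 4).
Then [q]_U = Q [q]_S = (-22, 4).

(-22, 4)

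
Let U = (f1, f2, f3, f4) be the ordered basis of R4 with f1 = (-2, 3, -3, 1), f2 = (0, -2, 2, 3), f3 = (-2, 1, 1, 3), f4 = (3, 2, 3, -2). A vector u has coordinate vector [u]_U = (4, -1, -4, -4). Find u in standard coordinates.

(-12, 2, -30, -3)

By definition u = 4f1 - f2 - 4f3 - 4f4.
Summing componentwise gives (-12, 2, -30, -3).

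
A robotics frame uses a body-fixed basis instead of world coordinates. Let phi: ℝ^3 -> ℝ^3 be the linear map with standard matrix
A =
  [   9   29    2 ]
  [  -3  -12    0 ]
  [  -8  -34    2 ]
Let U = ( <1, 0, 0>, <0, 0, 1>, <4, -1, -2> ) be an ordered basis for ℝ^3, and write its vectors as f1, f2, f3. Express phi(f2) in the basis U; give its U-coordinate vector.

Compute phi(f2) = A f2 = <2, 0, 2> in standard coordinates.
Then write this in U-coordinates: solve for y in y_1 f1 + ... + y_3 f3 = <2, 0, 2>.
This gives y = <2, 2, 0>, which is column 2 of [phi]_U.

<2, 2, 0>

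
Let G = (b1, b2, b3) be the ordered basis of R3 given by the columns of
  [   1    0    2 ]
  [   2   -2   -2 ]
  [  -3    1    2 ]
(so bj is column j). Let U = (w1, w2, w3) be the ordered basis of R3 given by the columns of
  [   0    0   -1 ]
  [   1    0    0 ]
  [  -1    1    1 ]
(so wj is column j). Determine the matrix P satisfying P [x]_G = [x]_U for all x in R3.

[[2, -2, -2], [0, -1, 2], [-1, 0, -2]]

Let M have columns bj and N have columns wj. Then for every x, N [x]_U = x = M [x]_G, so P = N^(-1) M.
Since det N = -1, N^(-1) has integer entries; multiplying gives P = [[2, -2, -2], [0, -1, 2], [-1, 0, -2]].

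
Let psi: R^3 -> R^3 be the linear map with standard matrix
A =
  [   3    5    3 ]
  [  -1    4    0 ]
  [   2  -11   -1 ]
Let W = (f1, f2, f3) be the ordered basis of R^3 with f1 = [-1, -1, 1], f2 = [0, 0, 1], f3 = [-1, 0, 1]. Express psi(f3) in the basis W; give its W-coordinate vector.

Compute psi(f3) = A f3 = [0, 1, -3] in standard coordinates.
Then write this in W-coordinates: solve for y in y_1 f1 + ... + y_3 f3 = [0, 1, -3].
This gives y = [-1, -3, 1], which is column 3 of [psi]_W.

[-1, -3, 1]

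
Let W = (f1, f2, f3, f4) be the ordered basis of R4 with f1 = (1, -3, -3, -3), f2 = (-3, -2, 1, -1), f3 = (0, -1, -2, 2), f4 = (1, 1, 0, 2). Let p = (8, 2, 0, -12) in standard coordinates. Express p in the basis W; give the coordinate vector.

Write p = c_1 f1 + ... + c_4 f4 and solve for the c_i.
Row-reducing the augmented matrix [M | p] gives c = (2, -2, -4, 0).
Check: 2f1 - 2f2 - 4f3 + 0·f4 = (8, 2, 0, -12).

(2, -2, -4, 0)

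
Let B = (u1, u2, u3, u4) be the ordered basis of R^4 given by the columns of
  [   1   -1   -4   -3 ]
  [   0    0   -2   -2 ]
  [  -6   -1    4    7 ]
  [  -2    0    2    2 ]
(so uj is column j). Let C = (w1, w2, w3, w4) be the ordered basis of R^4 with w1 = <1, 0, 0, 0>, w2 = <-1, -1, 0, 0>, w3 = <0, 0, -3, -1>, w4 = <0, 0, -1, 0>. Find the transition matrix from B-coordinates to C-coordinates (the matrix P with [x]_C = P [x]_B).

Let M have columns uj and N have columns wj. Then for every x, N [x]_C = x = M [x]_B, so P = N^(-1) M.
Since det N = 1, N^(-1) has integer entries; multiplying gives P = [[1, -1, -2, -1], [0, 0, 2, 2], [2, 0, -2, -2], [0, 1, 2, -1]].

[[1, -1, -2, -1], [0, 0, 2, 2], [2, 0, -2, -2], [0, 1, 2, -1]]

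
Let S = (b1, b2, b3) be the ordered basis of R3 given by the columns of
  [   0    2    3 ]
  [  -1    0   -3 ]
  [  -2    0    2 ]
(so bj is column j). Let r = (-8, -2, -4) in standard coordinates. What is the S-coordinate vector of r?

[r]_S is the unique c with M c = r, where M has columns b1, ..., b3.
Gaussian elimination on [M | r] yields c = (2, -4, 0).
Check: 2b1 - 4b2 + 0·b3 = (-8, -2, -4).

(2, -4, 0)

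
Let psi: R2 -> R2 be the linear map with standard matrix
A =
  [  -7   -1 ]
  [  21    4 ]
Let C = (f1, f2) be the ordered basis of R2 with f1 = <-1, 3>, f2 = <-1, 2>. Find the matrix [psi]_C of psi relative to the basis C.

[[-1, -3], [-3, -2]]

Let P have columns f1, f2. Then [psi]_C = P^(-1) A P.
Here det P = 1, so P^(-1) is integer; computing A P first and then P^(-1)(A P) gives [[-1, -3], [-3, -2]].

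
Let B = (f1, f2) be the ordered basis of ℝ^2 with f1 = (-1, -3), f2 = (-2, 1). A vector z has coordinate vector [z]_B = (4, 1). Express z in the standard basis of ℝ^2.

By definition z = 4f1 + f2.
Summing componentwise gives (-6, -11).

(-6, -11)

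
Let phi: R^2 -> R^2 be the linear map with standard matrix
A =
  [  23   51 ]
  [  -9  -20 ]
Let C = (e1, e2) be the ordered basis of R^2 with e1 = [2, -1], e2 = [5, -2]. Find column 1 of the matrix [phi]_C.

[0, -1]

Compute phi(e1) = A e1 = [-5, 2] in standard coordinates.
Then write this in C-coordinates: solve for y in y_1 e1 + y_2 e2 = [-5, 2].
This gives y = [0, -1], which is column 1 of [phi]_C.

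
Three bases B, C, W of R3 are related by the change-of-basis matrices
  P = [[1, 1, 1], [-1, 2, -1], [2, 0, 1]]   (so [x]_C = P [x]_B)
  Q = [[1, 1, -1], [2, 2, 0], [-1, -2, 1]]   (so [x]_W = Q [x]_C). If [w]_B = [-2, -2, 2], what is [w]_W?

Composing the changes, [w]_W = Q P [w]_B.
Q P = [[-2, 3, -1], [0, 6, 0], [3, -5, 2]]; applying this to [-2, -2, 2] gives [-4, -12, 8].

[-4, -12, 8]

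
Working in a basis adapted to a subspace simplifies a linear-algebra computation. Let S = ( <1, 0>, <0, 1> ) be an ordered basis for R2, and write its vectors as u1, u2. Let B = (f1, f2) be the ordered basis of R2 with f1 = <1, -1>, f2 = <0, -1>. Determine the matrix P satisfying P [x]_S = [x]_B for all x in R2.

Column j of P is [uj]_B, since P maps S-coordinates to B-coordinates.
Expressing u1 in B: u1 = f1 - f2, so column 1 of P is <1, -1>.
Doing the same for each uj gives P = [[1, 0], [-1, -1]].

[[1, 0], [-1, -1]]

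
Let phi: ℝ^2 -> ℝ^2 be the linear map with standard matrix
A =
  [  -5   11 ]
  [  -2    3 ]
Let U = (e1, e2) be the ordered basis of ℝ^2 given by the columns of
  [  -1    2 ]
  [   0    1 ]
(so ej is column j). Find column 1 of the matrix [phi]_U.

<-1, 2>

Compute phi(e1) = A e1 = <5, 2> in standard coordinates.
Then write this in U-coordinates: solve for y in y_1 e1 + y_2 e2 = <5, 2>.
This gives y = <-1, 2>, which is column 1 of [phi]_U.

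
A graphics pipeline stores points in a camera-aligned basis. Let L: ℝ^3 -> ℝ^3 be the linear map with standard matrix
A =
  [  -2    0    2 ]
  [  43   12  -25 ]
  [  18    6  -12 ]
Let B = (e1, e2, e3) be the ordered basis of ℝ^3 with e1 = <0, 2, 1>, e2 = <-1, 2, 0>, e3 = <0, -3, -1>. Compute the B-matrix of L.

[[-3, -3, -3], [-2, -2, 2], [-3, 3, 3]]

Let P have columns e1, ..., e3. Then [L]_B = P^(-1) A P.
Here det P = 1, so P^(-1) is integer; computing A P first and then P^(-1)(A P) gives [[-3, -3, -3], [-2, -2, 2], [-3, 3, 3]].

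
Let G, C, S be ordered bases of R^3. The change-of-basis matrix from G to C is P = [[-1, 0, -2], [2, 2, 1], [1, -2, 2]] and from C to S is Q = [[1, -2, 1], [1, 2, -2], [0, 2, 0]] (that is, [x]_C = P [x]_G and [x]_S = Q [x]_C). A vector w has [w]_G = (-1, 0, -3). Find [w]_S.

First [w]_C = P [w]_G = (7, -5, -7).
Then [w]_S = Q [w]_C = (10, 11, -10).

(10, 11, -10)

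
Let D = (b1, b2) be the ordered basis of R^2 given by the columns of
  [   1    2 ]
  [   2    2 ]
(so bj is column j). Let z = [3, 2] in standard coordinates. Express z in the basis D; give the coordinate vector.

[-1, 2]

[z]_D is the unique c with M c = z, where M has columns b1, b2.
System: c_1 + 2c_2 = 3, 2c_1 + 2c_2 = 2; solving gives c_1 = -1, c_2 = 2.
Check: -b1 + 2b2 = [3, 2].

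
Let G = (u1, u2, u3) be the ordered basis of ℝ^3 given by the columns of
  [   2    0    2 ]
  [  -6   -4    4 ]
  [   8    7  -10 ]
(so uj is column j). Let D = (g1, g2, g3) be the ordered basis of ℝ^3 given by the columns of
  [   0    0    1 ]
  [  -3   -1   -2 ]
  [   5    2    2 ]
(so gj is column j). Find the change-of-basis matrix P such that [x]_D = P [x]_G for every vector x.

Let M have columns uj and N have columns gj. Then for every x, N [x]_D = x = M [x]_G, so P = N^(-1) M.
Since det N = -1, N^(-1) has integer entries; multiplying gives P = [[0, 1, -2], [2, 1, -2], [2, 0, 2]].

[[0, 1, -2], [2, 1, -2], [2, 0, 2]]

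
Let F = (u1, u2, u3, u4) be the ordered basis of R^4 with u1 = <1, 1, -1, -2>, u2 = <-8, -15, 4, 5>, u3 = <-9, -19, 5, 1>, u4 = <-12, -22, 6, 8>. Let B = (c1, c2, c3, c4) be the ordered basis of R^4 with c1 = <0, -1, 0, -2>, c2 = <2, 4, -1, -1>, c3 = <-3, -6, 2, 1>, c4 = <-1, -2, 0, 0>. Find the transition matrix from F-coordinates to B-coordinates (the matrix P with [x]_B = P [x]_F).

[[1, -1, 1, -2], [-1, -2, -1, -2], [-1, 1, 2, 2], [0, 1, 1, 2]]

Take x = uj: its F-coordinates are the j-th standard unit vector, so P e_j — column j of P — equals [uj]_B.
u1 = c1 - c2 - c3 + 0·c4, giving column 1 = <1, -1, -1, 0>; repeating for each j gives P = [[1, -1, 1, -2], [-1, -2, -1, -2], [-1, 1, 2, 2], [0, 1, 1, 2]].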